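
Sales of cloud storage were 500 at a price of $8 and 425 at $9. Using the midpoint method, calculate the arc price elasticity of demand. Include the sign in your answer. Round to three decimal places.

ΔQ = 425 − 500 = -75; ΔP = 9 − 8 = 1.
Midpoints: P̄ = 8.50, Q̄ = 462.5.
ε = (ΔQ/ΔP)(P̄/Q̄) = (-75/1)(8.50/462.5).

-1.378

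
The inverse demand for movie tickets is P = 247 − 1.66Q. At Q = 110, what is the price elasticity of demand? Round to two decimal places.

-0.35

At Q = 110, P = 247 − 1.66(110) = 64.40.
dP/dQ = −1.66, so dQ/dP = 1/(−1.66) = -0.602.
ε = (dQ/dP)(P/Q) = (-0.602)(64.40/110).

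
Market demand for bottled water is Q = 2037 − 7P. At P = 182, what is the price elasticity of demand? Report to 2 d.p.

At P = 182, Q = 763.
dQ/dP = −7.
ε = (dQ/dP)(P/Q) = (-7)(182/763).
|ε| > 1, so demand is elastic at this price.

-1.67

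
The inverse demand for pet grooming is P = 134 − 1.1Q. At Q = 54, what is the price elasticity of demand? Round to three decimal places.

At Q = 54, P = 134 − 1.1(54) = 74.60.
dP/dQ = −1.1, so dQ/dP = 1/(−1.1) = -0.909.
ε = (dQ/dP)(P/Q) = (-0.909)(74.60/54).

-1.256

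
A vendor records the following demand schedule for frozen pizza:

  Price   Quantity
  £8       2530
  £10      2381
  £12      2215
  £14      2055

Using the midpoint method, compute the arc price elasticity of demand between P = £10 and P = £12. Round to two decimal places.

-0.40

At P = 10, Q = 2381; at P = 12, Q = 2215.
ΔQ = -166, ΔP = 2. Midpoints: P̄ = 11.00, Q̄ = 2298.0.
ε = (ΔQ/ΔP)(P̄/Q̄) = (-166/2)(11.00/2298.0).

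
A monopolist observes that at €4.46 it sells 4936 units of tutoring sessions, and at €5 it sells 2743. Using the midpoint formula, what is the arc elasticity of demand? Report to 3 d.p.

ΔQ = 2743 − 4936 = -2193; ΔP = 5 − 4.46 = 0.54.
Midpoints: P̄ = 4.73, Q̄ = 3839.5.
ε = (ΔQ/ΔP)(P̄/Q̄) = (-2193/0.54)(4.73/3839.5).

-5.003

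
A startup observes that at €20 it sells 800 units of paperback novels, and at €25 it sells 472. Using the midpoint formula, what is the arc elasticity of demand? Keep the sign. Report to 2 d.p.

-2.32

ΔQ = 472 − 800 = -328; ΔP = 25 − 20 = 5.
Midpoints: P̄ = 22.50, Q̄ = 636.0.
ε = (ΔQ/ΔP)(P̄/Q̄) = (-328/5)(22.50/636.0).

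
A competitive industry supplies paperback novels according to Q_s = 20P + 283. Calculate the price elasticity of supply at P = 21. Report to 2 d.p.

0.60

At P = 21, Q_s = 703.
dQ_s/dP = 20.
ε_s = (dQ_s/dP)(P/Q_s) = (20)(21/703).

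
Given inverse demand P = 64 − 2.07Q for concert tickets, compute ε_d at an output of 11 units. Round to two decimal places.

At Q = 11, P = 64 − 2.07(11) = 41.23.
dP/dQ = −2.07, so dQ/dP = 1/(−2.07) = -0.483.
ε = (dQ/dP)(P/Q) = (-0.483)(41.23/11).

-1.81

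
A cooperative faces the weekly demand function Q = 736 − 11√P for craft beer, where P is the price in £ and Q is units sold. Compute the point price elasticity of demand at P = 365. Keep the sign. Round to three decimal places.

-0.200

At P = 365, Q = 525.845.
dQ/dP = −11/(2√P) = -0.288.
ε = (dQ/dP)(P/Q) = (-0.288)(365/525.845).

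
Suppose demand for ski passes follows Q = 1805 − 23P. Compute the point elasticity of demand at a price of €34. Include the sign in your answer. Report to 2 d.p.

At P = 34, Q = 1023.
dQ/dP = −23.
ε = (dQ/dP)(P/Q) = (-23)(34/1023).

-0.76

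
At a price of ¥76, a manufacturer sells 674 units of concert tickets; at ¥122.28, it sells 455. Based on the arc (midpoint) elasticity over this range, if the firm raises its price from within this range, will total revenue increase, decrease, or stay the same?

increase

Arc ε = (-219/46.28)(99.14/564.5) ≈ -0.831.
|ε| = 0.83 < 1, so demand is inelastic. A price rise therefore raises total revenue.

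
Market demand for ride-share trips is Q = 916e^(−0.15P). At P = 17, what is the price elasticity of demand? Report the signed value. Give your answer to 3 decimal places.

At P = 17, Q = 71.523.
dQ/dP = −0.15·916e^(−0.15P) = −0.15Q = -10.728.
ε = (dQ/dP)(P/Q) = (-10.728)(17/71.523).

-2.550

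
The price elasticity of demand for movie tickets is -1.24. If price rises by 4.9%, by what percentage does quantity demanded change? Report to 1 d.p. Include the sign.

-6.1%

%ΔQ ≈ ε × %ΔP = (-1.24)(4.9%) = -6.08%.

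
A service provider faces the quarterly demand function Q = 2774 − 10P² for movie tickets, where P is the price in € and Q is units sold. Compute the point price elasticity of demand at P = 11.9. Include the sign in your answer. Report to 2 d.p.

At P = 11.9, Q = 1357.900.
dQ/dP = −20P = -238.
ε = (dQ/dP)(P/Q) = (-238)(11.9/1357.900).
|ε| > 1, so demand is elastic at this price.

-2.09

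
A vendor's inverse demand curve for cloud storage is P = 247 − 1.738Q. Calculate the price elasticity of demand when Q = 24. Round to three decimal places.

-4.922

At Q = 24, P = 247 − 1.738(24) = 205.29.
dP/dQ = −1.738, so dQ/dP = 1/(−1.738) = -0.575.
ε = (dQ/dP)(P/Q) = (-0.575)(205.29/24).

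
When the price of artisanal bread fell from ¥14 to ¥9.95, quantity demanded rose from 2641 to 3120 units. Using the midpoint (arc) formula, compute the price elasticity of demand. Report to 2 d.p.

ΔQ = 3120 − 2641 = 479; ΔP = 9.95 − 14 = -4.05.
Midpoints: P̄ = 11.97, Q̄ = 2880.5.
ε = (ΔQ/ΔP)(P̄/Q̄) = (479/-4.05)(11.97/2880.5).

-0.49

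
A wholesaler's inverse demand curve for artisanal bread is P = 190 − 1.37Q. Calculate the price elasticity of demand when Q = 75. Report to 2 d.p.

-0.85

At Q = 75, P = 190 − 1.37(75) = 87.25.
dP/dQ = −1.37, so dQ/dP = 1/(−1.37) = -0.730.
ε = (dQ/dP)(P/Q) = (-0.730)(87.25/75).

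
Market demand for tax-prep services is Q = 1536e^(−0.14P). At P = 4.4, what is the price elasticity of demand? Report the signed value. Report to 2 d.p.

-0.62

At P = 4.4, Q = 829.594.
dQ/dP = −0.14·1536e^(−0.14P) = −0.14Q = -116.143.
ε = (dQ/dP)(P/Q) = (-116.143)(4.4/829.594).
|ε| < 1, so demand is inelastic at this price.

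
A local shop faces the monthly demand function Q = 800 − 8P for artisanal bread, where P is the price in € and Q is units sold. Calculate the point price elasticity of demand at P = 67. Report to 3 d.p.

At P = 67, Q = 264.
dQ/dP = −8.
ε = (dQ/dP)(P/Q) = (-8)(67/264).

-2.030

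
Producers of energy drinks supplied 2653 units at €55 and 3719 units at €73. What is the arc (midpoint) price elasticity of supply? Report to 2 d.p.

ΔQ = 3719 − 2653 = 1066; ΔP = 73 − 55 = 18.
Midpoints: P̄ = 64.00, Q̄ = 3186.0.
ε_s = (ΔQ/ΔP)(P̄/Q̄) = (1066/18)(64.00/3186.0).

1.19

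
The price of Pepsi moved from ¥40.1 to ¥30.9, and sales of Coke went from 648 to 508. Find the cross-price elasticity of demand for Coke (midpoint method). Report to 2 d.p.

0.93

ΔQ_x = 508 − 648 = -140; ΔP_y = 30.9 − 40.1 = -9.2.
Midpoints: P̄_y = 35.50, Q̄_x = 578.0.
ε_xy = (ΔQ_x/ΔP_y)(P̄_y/Q̄_x) = (-140/-9.2)(35.50/578.0).
ε_xy > 0, so the goods are substitutes.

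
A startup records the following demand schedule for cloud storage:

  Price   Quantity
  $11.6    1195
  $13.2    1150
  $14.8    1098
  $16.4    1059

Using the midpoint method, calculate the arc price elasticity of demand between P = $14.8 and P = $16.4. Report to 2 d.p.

-0.35

At P = 14.8, Q = 1098; at P = 16.4, Q = 1059.
ΔQ = -39, ΔP = 1.6. Midpoints: P̄ = 15.60, Q̄ = 1078.5.
ε = (ΔQ/ΔP)(P̄/Q̄) = (-39/1.6)(15.60/1078.5).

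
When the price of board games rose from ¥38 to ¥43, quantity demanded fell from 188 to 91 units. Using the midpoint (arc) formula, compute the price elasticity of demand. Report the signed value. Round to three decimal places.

-5.632

ΔQ = 91 − 188 = -97; ΔP = 43 − 38 = 5.
Midpoints: P̄ = 40.50, Q̄ = 139.5.
ε = (ΔQ/ΔP)(P̄/Q̄) = (-97/5)(40.50/139.5).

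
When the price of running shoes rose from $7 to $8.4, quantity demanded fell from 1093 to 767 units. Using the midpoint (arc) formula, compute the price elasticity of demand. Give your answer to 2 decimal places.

-1.93

ΔQ = 767 − 1093 = -326; ΔP = 8.4 − 7 = 1.4.
Midpoints: P̄ = 7.70, Q̄ = 930.0.
ε = (ΔQ/ΔP)(P̄/Q̄) = (-326/1.4)(7.70/930.0).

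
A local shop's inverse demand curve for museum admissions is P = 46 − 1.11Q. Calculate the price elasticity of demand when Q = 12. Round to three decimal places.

At Q = 12, P = 46 − 1.11(12) = 32.68.
dP/dQ = −1.11, so dQ/dP = 1/(−1.11) = -0.901.
ε = (dQ/dP)(P/Q) = (-0.901)(32.68/12).

-2.453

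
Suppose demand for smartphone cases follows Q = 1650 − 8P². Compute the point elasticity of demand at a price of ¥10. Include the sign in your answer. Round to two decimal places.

-1.88

At P = 10, Q = 850.
dQ/dP = −16P = -160.
ε = (dQ/dP)(P/Q) = (-160)(10/850).
|ε| > 1, so demand is elastic at this price.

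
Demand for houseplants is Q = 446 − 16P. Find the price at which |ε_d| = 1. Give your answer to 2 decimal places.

13.94

For linear demand Q = a − bP, ε = −bP/(a − bP). |ε| = 1 when bP = a − bP, i.e. P = a/(2b).
P = 446/(2·16) = 446/32 = 13.9375.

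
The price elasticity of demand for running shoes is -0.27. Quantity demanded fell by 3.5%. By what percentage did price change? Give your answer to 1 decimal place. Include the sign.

%ΔP ≈ %ΔQ / ε = (-3.5%)/(-0.27) = 12.96%.

13.0%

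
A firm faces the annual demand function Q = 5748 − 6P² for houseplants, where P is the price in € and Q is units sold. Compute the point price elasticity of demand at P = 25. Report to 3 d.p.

At P = 25, Q = 1998.
dQ/dP = −12P = -300.
ε = (dQ/dP)(P/Q) = (-300)(25/1998).

-3.754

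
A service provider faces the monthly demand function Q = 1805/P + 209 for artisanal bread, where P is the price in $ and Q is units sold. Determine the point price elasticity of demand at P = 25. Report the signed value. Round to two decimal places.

At P = 25, Q = 281.200.
dQ/dP = −1805/P² = -2.888.
ε = (dQ/dP)(P/Q) = (-2.888)(25/281.200).
|ε| < 1, so demand is inelastic at this price.

-0.26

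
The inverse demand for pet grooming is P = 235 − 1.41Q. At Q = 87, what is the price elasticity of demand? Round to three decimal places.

-0.916

At Q = 87, P = 235 − 1.41(87) = 112.33.
dP/dQ = −1.41, so dQ/dP = 1/(−1.41) = -0.709.
ε = (dQ/dP)(P/Q) = (-0.709)(112.33/87).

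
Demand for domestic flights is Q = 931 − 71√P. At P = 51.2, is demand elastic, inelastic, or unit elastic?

Q = 422.965, dQ/dP = -4.961.
ε = (dQ/dP)(P/Q) ≈ -0.601.
|ε| = 0.60 < 1.

inelastic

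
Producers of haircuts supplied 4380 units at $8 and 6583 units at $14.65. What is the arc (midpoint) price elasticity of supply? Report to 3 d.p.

0.684

ΔQ = 6583 − 4380 = 2203; ΔP = 14.65 − 8 = 6.65.
Midpoints: P̄ = 11.32, Q̄ = 5481.5.
ε_s = (ΔQ/ΔP)(P̄/Q̄) = (2203/6.65)(11.32/5481.5).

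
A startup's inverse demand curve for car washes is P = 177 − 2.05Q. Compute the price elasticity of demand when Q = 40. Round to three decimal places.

At Q = 40, P = 177 − 2.05(40) = 95.00.
dP/dQ = −2.05, so dQ/dP = 1/(−2.05) = -0.488.
ε = (dQ/dP)(P/Q) = (-0.488)(95.00/40).

-1.159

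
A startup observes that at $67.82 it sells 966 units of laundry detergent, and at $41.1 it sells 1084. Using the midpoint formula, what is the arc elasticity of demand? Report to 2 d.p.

ΔQ = 1084 − 966 = 118; ΔP = 41.1 − 67.82 = -26.72.
Midpoints: P̄ = 54.46, Q̄ = 1025.0.
ε = (ΔQ/ΔP)(P̄/Q̄) = (118/-26.72)(54.46/1025.0).

-0.23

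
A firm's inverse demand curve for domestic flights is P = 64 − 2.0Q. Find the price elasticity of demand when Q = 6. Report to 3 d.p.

-4.333

At Q = 6, P = 64 − 2.0(6) = 52.00.
dP/dQ = −2.0, so dQ/dP = 1/(−2.0) = -0.500.
ε = (dQ/dP)(P/Q) = (-0.500)(52.00/6).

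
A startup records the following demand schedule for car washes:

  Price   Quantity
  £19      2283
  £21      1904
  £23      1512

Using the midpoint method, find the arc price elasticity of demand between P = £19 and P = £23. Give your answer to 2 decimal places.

-2.13

At P = 19, Q = 2283; at P = 23, Q = 1512.
ΔQ = -771, ΔP = 4. Midpoints: P̄ = 21.00, Q̄ = 1897.5.
ε = (ΔQ/ΔP)(P̄/Q̄) = (-771/4)(21.00/1897.5).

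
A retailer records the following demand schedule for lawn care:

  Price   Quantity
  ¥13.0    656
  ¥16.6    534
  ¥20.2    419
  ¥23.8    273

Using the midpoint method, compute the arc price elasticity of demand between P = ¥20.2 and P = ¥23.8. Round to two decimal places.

At P = 20.2, Q = 419; at P = 23.8, Q = 273.
ΔQ = -146, ΔP = 3.6. Midpoints: P̄ = 22.00, Q̄ = 346.0.
ε = (ΔQ/ΔP)(P̄/Q̄) = (-146/3.6)(22.00/346.0).

-2.58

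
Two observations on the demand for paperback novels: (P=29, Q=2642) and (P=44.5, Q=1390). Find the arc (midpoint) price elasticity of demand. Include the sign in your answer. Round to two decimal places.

-1.47

ΔQ = 1390 − 2642 = -1252; ΔP = 44.5 − 29 = 15.5.
Midpoints: P̄ = 36.75, Q̄ = 2016.0.
ε = (ΔQ/ΔP)(P̄/Q̄) = (-1252/15.5)(36.75/2016.0).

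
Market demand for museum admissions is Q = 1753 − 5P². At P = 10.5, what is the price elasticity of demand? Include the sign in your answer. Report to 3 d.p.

At P = 10.5, Q = 1201.750.
dQ/dP = −10P = -105.
ε = (dQ/dP)(P/Q) = (-105)(10.5/1201.750).
|ε| < 1, so demand is inelastic at this price.

-0.917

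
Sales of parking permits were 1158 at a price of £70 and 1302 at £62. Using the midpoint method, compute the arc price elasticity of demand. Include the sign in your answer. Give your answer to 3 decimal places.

ΔQ = 1302 − 1158 = 144; ΔP = 62 − 70 = -8.
Midpoints: P̄ = 66.00, Q̄ = 1230.0.
ε = (ΔQ/ΔP)(P̄/Q̄) = (144/-8)(66.00/1230.0).

-0.966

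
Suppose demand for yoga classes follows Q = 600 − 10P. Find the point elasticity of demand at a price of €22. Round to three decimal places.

At P = 22, Q = 380.
dQ/dP = −10.
ε = (dQ/dP)(P/Q) = (-10)(22/380).

-0.579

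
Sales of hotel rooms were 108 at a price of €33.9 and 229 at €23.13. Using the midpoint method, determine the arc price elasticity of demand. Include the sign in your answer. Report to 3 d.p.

-1.901

ΔQ = 229 − 108 = 121; ΔP = 23.13 − 33.9 = -10.77.
Midpoints: P̄ = 28.52, Q̄ = 168.5.
ε = (ΔQ/ΔP)(P̄/Q̄) = (121/-10.77)(28.52/168.5).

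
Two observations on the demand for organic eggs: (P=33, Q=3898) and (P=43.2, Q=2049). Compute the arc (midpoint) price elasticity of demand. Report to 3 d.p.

ΔQ = 2049 − 3898 = -1849; ΔP = 43.2 − 33 = 10.2.
Midpoints: P̄ = 38.10, Q̄ = 2973.5.
ε = (ΔQ/ΔP)(P̄/Q̄) = (-1849/10.2)(38.10/2973.5).

-2.323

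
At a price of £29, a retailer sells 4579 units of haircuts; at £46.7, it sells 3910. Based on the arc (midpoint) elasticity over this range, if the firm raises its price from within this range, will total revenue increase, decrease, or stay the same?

Arc ε = (-669/17.7)(37.85/4244.5) ≈ -0.337.
|ε| = 0.34 < 1, so demand is inelastic. A price rise therefore raises total revenue.

increase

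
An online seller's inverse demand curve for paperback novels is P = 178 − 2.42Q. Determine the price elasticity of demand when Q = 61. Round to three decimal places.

At Q = 61, P = 178 − 2.42(61) = 30.38.
dP/dQ = −2.42, so dQ/dP = 1/(−2.42) = -0.413.
ε = (dQ/dP)(P/Q) = (-0.413)(30.38/61).

-0.206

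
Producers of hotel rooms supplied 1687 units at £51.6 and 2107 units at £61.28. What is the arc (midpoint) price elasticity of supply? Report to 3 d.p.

ΔQ = 2107 − 1687 = 420; ΔP = 61.28 − 51.6 = 9.68.
Midpoints: P̄ = 56.44, Q̄ = 1897.0.
ε_s = (ΔQ/ΔP)(P̄/Q̄) = (420/9.68)(56.44/1897.0).

1.291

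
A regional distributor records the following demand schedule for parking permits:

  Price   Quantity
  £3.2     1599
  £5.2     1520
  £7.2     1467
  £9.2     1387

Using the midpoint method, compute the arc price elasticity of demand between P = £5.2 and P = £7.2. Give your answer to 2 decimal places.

At P = 5.2, Q = 1520; at P = 7.2, Q = 1467.
ΔQ = -53, ΔP = 2.0. Midpoints: P̄ = 6.20, Q̄ = 1493.5.
ε = (ΔQ/ΔP)(P̄/Q̄) = (-53/2.0)(6.20/1493.5).

-0.11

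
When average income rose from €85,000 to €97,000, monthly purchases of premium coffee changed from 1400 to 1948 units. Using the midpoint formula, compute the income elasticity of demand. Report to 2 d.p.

2.48

ΔQ = 548, ΔI = 12000. Midpoints: Ī = 91,000, Q̄ = 1674.0.
ε_I = (ΔQ/ΔI)(Ī/Q̄) = (548/12000)(91000/1674.0).
ε_I > 0, so the good is normal.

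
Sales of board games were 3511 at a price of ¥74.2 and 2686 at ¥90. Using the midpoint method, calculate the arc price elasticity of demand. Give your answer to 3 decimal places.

ΔQ = 2686 − 3511 = -825; ΔP = 90 − 74.2 = 15.8.
Midpoints: P̄ = 82.10, Q̄ = 3098.5.
ε = (ΔQ/ΔP)(P̄/Q̄) = (-825/15.8)(82.10/3098.5).

-1.384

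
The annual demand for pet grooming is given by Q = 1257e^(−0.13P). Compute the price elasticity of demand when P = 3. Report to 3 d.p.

-0.390

At P = 3, Q = 851.060.
dQ/dP = −0.13·1257e^(−0.13P) = −0.13Q = -110.638.
ε = (dQ/dP)(P/Q) = (-110.638)(3/851.060).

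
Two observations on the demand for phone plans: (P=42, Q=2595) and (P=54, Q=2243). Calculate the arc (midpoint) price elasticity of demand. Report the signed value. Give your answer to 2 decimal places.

-0.58

ΔQ = 2243 − 2595 = -352; ΔP = 54 − 42 = 12.
Midpoints: P̄ = 48.00, Q̄ = 2419.0.
ε = (ΔQ/ΔP)(P̄/Q̄) = (-352/12)(48.00/2419.0).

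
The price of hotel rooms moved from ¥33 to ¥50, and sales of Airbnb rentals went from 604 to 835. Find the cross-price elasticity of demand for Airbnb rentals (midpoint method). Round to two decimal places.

0.78

ΔQ_x = 835 − 604 = 231; ΔP_y = 50 − 33 = 17.
Midpoints: P̄_y = 41.50, Q̄_x = 719.5.
ε_xy = (ΔQ_x/ΔP_y)(P̄_y/Q̄_x) = (231/17)(41.50/719.5).
ε_xy > 0, so the goods are substitutes.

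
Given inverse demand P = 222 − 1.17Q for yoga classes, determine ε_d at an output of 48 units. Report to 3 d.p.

-2.953

At Q = 48, P = 222 − 1.17(48) = 165.84.
dP/dQ = −1.17, so dQ/dP = 1/(−1.17) = -0.855.
ε = (dQ/dP)(P/Q) = (-0.855)(165.84/48).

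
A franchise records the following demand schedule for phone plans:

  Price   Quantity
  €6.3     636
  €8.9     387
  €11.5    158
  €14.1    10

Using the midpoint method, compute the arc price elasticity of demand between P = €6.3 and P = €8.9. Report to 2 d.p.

At P = 6.3, Q = 636; at P = 8.9, Q = 387.
ΔQ = -249, ΔP = 2.6. Midpoints: P̄ = 7.60, Q̄ = 511.5.
ε = (ΔQ/ΔP)(P̄/Q̄) = (-249/2.6)(7.60/511.5).

-1.42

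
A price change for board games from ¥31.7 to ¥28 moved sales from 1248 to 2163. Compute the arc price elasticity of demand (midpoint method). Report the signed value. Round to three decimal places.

-4.328

ΔQ = 2163 − 1248 = 915; ΔP = 28 − 31.7 = -3.7.
Midpoints: P̄ = 29.85, Q̄ = 1705.5.
ε = (ΔQ/ΔP)(P̄/Q̄) = (915/-3.7)(29.85/1705.5).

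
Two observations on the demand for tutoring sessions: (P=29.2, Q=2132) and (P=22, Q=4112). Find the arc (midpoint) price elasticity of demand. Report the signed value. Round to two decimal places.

-2.25

ΔQ = 4112 − 2132 = 1980; ΔP = 22 − 29.2 = -7.2.
Midpoints: P̄ = 25.60, Q̄ = 3122.0.
ε = (ΔQ/ΔP)(P̄/Q̄) = (1980/-7.2)(25.60/3122.0).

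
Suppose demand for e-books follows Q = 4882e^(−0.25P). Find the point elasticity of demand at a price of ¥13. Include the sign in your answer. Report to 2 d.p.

-3.25

At P = 13, Q = 189.296.
dQ/dP = −0.25·4882e^(−0.25P) = −0.25Q = -47.324.
ε = (dQ/dP)(P/Q) = (-47.324)(13/189.296).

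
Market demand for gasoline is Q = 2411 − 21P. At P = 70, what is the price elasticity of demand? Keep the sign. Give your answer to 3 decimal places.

-1.562

At P = 70, Q = 941.
dQ/dP = −21.
ε = (dQ/dP)(P/Q) = (-21)(70/941).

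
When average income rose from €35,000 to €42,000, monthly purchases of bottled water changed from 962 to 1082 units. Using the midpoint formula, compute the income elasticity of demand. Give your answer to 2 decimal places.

ΔQ = 120, ΔI = 7000. Midpoints: Ī = 38,500, Q̄ = 1022.0.
ε_I = (ΔQ/ΔI)(Ī/Q̄) = (120/7000)(38500/1022.0).
ε_I > 0, so the good is normal.

0.65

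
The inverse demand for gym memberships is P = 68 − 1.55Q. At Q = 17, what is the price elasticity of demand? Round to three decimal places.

At Q = 17, P = 68 − 1.55(17) = 41.65.
dP/dQ = −1.55, so dQ/dP = 1/(−1.55) = -0.645.
ε = (dQ/dP)(P/Q) = (-0.645)(41.65/17).

-1.581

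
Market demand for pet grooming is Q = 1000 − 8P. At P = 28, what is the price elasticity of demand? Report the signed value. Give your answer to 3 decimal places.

-0.289

At P = 28, Q = 776.
dQ/dP = −8.
ε = (dQ/dP)(P/Q) = (-8)(28/776).
|ε| < 1, so demand is inelastic at this price.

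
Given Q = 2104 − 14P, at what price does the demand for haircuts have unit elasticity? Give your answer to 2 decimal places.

75.14

For linear demand Q = a − bP, ε = −bP/(a − bP). |ε| = 1 when bP = a − bP, i.e. P = a/(2b).
P = 2104/(2·14) = 2104/28 = 75.1429.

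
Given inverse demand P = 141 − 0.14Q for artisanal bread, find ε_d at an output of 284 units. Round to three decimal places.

-2.546

At Q = 284, P = 141 − 0.14(284) = 101.24.
dP/dQ = −0.14, so dQ/dP = 1/(−0.14) = -7.143.
ε = (dQ/dP)(P/Q) = (-7.143)(101.24/284).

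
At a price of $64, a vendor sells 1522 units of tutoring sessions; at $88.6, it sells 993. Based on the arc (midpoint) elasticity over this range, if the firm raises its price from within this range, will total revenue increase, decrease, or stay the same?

decrease

Arc ε = (-529/24.6)(76.30/1257.5) ≈ -1.305.
|ε| = 1.30 > 1, so demand is elastic. A price rise therefore reduces total revenue.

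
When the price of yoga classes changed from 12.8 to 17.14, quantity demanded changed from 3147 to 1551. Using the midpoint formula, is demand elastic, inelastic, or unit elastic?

elastic

Arc ε ≈ -2.344.
|ε| = 2.34 > 1.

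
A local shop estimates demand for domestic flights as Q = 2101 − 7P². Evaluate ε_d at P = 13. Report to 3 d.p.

-2.577

At P = 13, Q = 918.
dQ/dP = −14P = -182.
ε = (dQ/dP)(P/Q) = (-182)(13/918).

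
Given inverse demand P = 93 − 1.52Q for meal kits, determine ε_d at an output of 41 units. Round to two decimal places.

-0.49

At Q = 41, P = 93 − 1.52(41) = 30.68.
dP/dQ = −1.52, so dQ/dP = 1/(−1.52) = -0.658.
ε = (dQ/dP)(P/Q) = (-0.658)(30.68/41).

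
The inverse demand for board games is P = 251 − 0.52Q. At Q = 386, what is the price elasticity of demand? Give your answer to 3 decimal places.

-0.250

At Q = 386, P = 251 − 0.52(386) = 50.28.
dP/dQ = −0.52, so dQ/dP = 1/(−0.52) = -1.923.
ε = (dQ/dP)(P/Q) = (-1.923)(50.28/386).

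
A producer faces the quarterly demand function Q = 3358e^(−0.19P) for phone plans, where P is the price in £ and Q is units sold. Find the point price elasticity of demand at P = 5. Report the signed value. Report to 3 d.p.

At P = 5, Q = 1298.676.
dQ/dP = −0.19·3358e^(−0.19P) = −0.19Q = -246.749.
ε = (dQ/dP)(P/Q) = (-246.749)(5/1298.676).

-0.950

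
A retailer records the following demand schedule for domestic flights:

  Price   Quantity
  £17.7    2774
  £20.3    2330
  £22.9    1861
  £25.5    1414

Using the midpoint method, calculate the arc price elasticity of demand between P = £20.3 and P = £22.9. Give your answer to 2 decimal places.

At P = 20.3, Q = 2330; at P = 22.9, Q = 1861.
ΔQ = -469, ΔP = 2.6. Midpoints: P̄ = 21.60, Q̄ = 2095.5.
ε = (ΔQ/ΔP)(P̄/Q̄) = (-469/2.6)(21.60/2095.5).

-1.86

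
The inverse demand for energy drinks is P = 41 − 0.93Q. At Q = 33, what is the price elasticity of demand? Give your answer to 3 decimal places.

-0.336

At Q = 33, P = 41 − 0.93(33) = 10.31.
dP/dQ = −0.93, so dQ/dP = 1/(−0.93) = -1.075.
ε = (dQ/dP)(P/Q) = (-1.075)(10.31/33).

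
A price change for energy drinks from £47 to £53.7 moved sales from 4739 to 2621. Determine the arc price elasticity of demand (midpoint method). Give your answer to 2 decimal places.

-4.33

ΔQ = 2621 − 4739 = -2118; ΔP = 53.7 − 47 = 6.7.
Midpoints: P̄ = 50.35, Q̄ = 3680.0.
ε = (ΔQ/ΔP)(P̄/Q̄) = (-2118/6.7)(50.35/3680.0).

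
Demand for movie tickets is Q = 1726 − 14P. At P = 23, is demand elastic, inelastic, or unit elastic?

Q = 1404, dQ/dP = -14.
ε = (dQ/dP)(P/Q) ≈ -0.229.
|ε| = 0.23 < 1.

inelastic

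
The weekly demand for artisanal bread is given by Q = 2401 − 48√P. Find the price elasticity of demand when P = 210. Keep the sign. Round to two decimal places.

At P = 210, Q = 1705.414.
dQ/dP = −48/(2√P) = -1.656.
ε = (dQ/dP)(P/Q) = (-1.656)(210/1705.414).

-0.20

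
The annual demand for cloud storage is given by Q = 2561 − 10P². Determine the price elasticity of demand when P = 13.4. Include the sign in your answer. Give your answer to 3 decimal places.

At P = 13.4, Q = 765.400.
dQ/dP = −20P = -268.
ε = (dQ/dP)(P/Q) = (-268)(13.4/765.400).
|ε| > 1, so demand is elastic at this price.

-4.692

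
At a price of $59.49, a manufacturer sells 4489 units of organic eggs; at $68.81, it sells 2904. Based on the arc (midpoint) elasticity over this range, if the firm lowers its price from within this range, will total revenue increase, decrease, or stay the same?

Arc ε = (-1585/9.32)(64.15/3696.5) ≈ -2.951.
|ε| = 2.95 > 1, so demand is elastic. A price cut therefore raises total revenue.

increase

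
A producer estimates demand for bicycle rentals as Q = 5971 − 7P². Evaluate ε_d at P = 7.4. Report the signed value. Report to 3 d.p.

At P = 7.4, Q = 5587.680.
dQ/dP = −14P = -103.600.
ε = (dQ/dP)(P/Q) = (-103.600)(7.4/5587.680).
|ε| < 1, so demand is inelastic at this price.

-0.137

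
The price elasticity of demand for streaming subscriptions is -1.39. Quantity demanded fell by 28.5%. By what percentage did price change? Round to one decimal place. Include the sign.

20.5%

%ΔP ≈ %ΔQ / ε = (-28.5%)/(-1.39) = 20.50%.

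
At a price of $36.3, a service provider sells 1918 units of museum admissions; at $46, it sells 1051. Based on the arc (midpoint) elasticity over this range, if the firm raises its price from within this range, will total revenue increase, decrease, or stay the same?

decrease

Arc ε = (-867/9.7)(41.15/1484.5) ≈ -2.478.
|ε| = 2.48 > 1, so demand is elastic. A price rise therefore reduces total revenue.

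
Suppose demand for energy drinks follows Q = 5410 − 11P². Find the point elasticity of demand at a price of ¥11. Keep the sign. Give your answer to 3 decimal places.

At P = 11, Q = 4079.
dQ/dP = −22P = -242.
ε = (dQ/dP)(P/Q) = (-242)(11/4079).
|ε| < 1, so demand is inelastic at this price.

-0.653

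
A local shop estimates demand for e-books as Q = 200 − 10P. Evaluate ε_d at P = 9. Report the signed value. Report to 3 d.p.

At P = 9, Q = 110.
dQ/dP = −10.
ε = (dQ/dP)(P/Q) = (-10)(9/110).

-0.818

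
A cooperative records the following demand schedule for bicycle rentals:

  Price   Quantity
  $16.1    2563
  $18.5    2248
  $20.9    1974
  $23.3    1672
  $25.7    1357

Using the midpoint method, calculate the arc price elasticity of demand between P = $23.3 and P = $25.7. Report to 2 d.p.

At P = 23.3, Q = 1672; at P = 25.7, Q = 1357.
ΔQ = -315, ΔP = 2.4. Midpoints: P̄ = 24.50, Q̄ = 1514.5.
ε = (ΔQ/ΔP)(P̄/Q̄) = (-315/2.4)(24.50/1514.5).

-2.12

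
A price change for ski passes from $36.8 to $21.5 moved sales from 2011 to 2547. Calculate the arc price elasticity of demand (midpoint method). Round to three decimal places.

ΔQ = 2547 − 2011 = 536; ΔP = 21.5 − 36.8 = -15.3.
Midpoints: P̄ = 29.15, Q̄ = 2279.0.
ε = (ΔQ/ΔP)(P̄/Q̄) = (536/-15.3)(29.15/2279.0).

-0.448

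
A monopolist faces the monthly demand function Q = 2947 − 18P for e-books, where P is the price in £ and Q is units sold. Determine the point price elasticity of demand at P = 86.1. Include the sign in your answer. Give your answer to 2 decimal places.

-1.11

At P = 86.1, Q = 1397.200.
dQ/dP = −18.
ε = (dQ/dP)(P/Q) = (-18)(86.1/1397.200).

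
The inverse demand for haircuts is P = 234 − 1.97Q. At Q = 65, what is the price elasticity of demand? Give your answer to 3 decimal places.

-0.827

At Q = 65, P = 234 − 1.97(65) = 105.95.
dP/dQ = −1.97, so dQ/dP = 1/(−1.97) = -0.508.
ε = (dQ/dP)(P/Q) = (-0.508)(105.95/65).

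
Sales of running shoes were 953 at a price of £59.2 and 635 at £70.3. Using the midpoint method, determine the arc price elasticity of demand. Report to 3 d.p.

-2.336

ΔQ = 635 − 953 = -318; ΔP = 70.3 − 59.2 = 11.1.
Midpoints: P̄ = 64.75, Q̄ = 794.0.
ε = (ΔQ/ΔP)(P̄/Q̄) = (-318/11.1)(64.75/794.0).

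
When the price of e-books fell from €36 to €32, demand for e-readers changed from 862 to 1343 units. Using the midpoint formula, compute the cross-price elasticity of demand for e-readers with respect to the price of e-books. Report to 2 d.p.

-3.71

ΔQ_x = 1343 − 862 = 481; ΔP_y = 32 − 36 = -4.
Midpoints: P̄_y = 34.00, Q̄_x = 1102.5.
ε_xy = (ΔQ_x/ΔP_y)(P̄_y/Q̄_x) = (481/-4)(34.00/1102.5).
ε_xy < 0, so the goods are complements.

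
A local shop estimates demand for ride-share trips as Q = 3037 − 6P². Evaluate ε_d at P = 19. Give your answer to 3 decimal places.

-4.974

At P = 19, Q = 871.
dQ/dP = −12P = -228.
ε = (dQ/dP)(P/Q) = (-228)(19/871).
|ε| > 1, so demand is elastic at this price.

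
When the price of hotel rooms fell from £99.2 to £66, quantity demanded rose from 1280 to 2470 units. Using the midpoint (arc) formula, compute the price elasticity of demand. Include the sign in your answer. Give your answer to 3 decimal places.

-1.579

ΔQ = 2470 − 1280 = 1190; ΔP = 66 − 99.2 = -33.2.
Midpoints: P̄ = 82.60, Q̄ = 1875.0.
ε = (ΔQ/ΔP)(P̄/Q̄) = (1190/-33.2)(82.60/1875.0).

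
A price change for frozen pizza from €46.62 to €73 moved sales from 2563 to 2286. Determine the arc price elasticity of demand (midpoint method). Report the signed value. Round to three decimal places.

-0.259

ΔQ = 2286 − 2563 = -277; ΔP = 73 − 46.62 = 26.38.
Midpoints: P̄ = 59.81, Q̄ = 2424.5.
ε = (ΔQ/ΔP)(P̄/Q̄) = (-277/26.38)(59.81/2424.5).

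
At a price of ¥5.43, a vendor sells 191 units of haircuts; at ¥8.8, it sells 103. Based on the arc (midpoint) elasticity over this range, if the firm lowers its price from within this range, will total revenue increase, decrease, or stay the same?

Arc ε = (-88/3.37)(7.12/147.0) ≈ -1.264.
|ε| = 1.26 > 1, so demand is elastic. A price cut therefore raises total revenue.

increase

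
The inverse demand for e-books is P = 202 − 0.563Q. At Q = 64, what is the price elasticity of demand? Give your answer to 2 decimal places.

-4.61

At Q = 64, P = 202 − 0.563(64) = 165.97.
dP/dQ = −0.563, so dQ/dP = 1/(−0.563) = -1.776.
ε = (dQ/dP)(P/Q) = (-1.776)(165.97/64).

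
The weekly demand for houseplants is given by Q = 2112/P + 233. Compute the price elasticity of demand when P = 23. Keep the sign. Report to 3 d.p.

-0.283

At P = 23, Q = 324.826.
dQ/dP = −2112/P² = -3.992.
ε = (dQ/dP)(P/Q) = (-3.992)(23/324.826).
|ε| < 1, so demand is inelastic at this price.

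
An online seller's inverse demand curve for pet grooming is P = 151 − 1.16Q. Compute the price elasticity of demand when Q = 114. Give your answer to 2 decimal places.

At Q = 114, P = 151 − 1.16(114) = 18.76.
dP/dQ = −1.16, so dQ/dP = 1/(−1.16) = -0.862.
ε = (dQ/dP)(P/Q) = (-0.862)(18.76/114).

-0.14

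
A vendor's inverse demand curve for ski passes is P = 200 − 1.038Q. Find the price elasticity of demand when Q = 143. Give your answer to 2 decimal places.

-0.35

At Q = 143, P = 200 − 1.038(143) = 51.57.
dP/dQ = −1.038, so dQ/dP = 1/(−1.038) = -0.963.
ε = (dQ/dP)(P/Q) = (-0.963)(51.57/143).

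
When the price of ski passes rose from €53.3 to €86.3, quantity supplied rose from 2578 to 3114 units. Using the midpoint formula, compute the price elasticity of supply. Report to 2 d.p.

ΔQ = 3114 − 2578 = 536; ΔP = 86.3 − 53.3 = 33.
Midpoints: P̄ = 69.80, Q̄ = 2846.0.
ε_s = (ΔQ/ΔP)(P̄/Q̄) = (536/33)(69.80/2846.0).

0.40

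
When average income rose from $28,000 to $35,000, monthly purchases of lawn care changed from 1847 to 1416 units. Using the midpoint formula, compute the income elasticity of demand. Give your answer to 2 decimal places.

ΔQ = -431, ΔI = 7000. Midpoints: Ī = 31,500, Q̄ = 1631.5.
ε_I = (ΔQ/ΔI)(Ī/Q̄) = (-431/7000)(31500/1631.5).

-1.19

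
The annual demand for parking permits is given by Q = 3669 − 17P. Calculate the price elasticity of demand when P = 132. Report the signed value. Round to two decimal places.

-1.57

At P = 132, Q = 1425.
dQ/dP = −17.
ε = (dQ/dP)(P/Q) = (-17)(132/1425).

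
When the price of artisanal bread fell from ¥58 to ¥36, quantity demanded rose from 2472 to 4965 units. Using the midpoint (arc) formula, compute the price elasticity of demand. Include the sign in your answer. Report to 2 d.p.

-1.43

ΔQ = 4965 − 2472 = 2493; ΔP = 36 − 58 = -22.
Midpoints: P̄ = 47.00, Q̄ = 3718.5.
ε = (ΔQ/ΔP)(P̄/Q̄) = (2493/-22)(47.00/3718.5).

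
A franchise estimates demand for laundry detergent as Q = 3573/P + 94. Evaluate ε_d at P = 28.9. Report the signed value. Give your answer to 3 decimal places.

At P = 28.9, Q = 217.633.
dQ/dP = −3573/P² = -4.278.
ε = (dQ/dP)(P/Q) = (-4.278)(28.9/217.633).

-0.568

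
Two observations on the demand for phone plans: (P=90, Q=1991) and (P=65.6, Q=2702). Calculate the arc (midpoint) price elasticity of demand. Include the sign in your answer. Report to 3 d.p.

-0.966

ΔQ = 2702 − 1991 = 711; ΔP = 65.6 − 90 = -24.4.
Midpoints: P̄ = 77.80, Q̄ = 2346.5.
ε = (ΔQ/ΔP)(P̄/Q̄) = (711/-24.4)(77.80/2346.5).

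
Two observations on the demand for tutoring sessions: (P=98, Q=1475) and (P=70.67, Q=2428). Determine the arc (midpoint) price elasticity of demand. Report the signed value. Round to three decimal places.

-1.507

ΔQ = 2428 − 1475 = 953; ΔP = 70.67 − 98 = -27.33.
Midpoints: P̄ = 84.34, Q̄ = 1951.5.
ε = (ΔQ/ΔP)(P̄/Q̄) = (953/-27.33)(84.34/1951.5).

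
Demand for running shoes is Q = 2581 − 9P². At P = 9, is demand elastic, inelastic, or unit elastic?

inelastic

Q = 1852, dQ/dP = -162.
ε = (dQ/dP)(P/Q) ≈ -0.787.
|ε| = 0.79 < 1.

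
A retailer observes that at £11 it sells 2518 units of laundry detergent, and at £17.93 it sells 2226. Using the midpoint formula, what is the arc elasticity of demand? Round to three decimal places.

ΔQ = 2226 − 2518 = -292; ΔP = 17.93 − 11 = 6.93.
Midpoints: P̄ = 14.46, Q̄ = 2372.0.
ε = (ΔQ/ΔP)(P̄/Q̄) = (-292/6.93)(14.46/2372.0).

-0.257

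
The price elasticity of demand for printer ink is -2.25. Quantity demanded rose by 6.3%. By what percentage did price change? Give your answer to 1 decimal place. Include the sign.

-2.8%

%ΔP ≈ %ΔQ / ε = (6.3%)/(-2.25) = -2.80%.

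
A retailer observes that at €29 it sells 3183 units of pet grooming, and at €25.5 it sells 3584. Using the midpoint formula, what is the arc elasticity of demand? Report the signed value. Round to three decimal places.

ΔQ = 3584 − 3183 = 401; ΔP = 25.5 − 29 = -3.5.
Midpoints: P̄ = 27.25, Q̄ = 3383.5.
ε = (ΔQ/ΔP)(P̄/Q̄) = (401/-3.5)(27.25/3383.5).

-0.923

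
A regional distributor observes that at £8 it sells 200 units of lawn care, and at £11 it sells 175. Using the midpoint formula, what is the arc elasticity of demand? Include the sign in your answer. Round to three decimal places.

ΔQ = 175 − 200 = -25; ΔP = 11 − 8 = 3.
Midpoints: P̄ = 9.50, Q̄ = 187.5.
ε = (ΔQ/ΔP)(P̄/Q̄) = (-25/3)(9.50/187.5).

-0.422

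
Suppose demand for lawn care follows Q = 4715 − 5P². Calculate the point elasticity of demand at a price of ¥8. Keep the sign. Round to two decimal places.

At P = 8, Q = 4395.
dQ/dP = −10P = -80.
ε = (dQ/dP)(P/Q) = (-80)(8/4395).
|ε| < 1, so demand is inelastic at this price.

-0.15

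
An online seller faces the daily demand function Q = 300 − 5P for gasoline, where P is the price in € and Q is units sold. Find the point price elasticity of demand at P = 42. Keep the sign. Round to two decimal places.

-2.33

At P = 42, Q = 90.
dQ/dP = −5.
ε = (dQ/dP)(P/Q) = (-5)(42/90).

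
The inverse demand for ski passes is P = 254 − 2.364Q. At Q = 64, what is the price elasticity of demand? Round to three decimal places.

At Q = 64, P = 254 − 2.364(64) = 102.70.
dP/dQ = −2.364, so dQ/dP = 1/(−2.364) = -0.423.
ε = (dQ/dP)(P/Q) = (-0.423)(102.70/64).

-0.679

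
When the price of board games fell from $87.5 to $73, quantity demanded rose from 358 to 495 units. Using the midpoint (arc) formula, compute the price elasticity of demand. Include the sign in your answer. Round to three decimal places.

ΔQ = 495 − 358 = 137; ΔP = 73 − 87.5 = -14.5.
Midpoints: P̄ = 80.25, Q̄ = 426.5.
ε = (ΔQ/ΔP)(P̄/Q̄) = (137/-14.5)(80.25/426.5).

-1.778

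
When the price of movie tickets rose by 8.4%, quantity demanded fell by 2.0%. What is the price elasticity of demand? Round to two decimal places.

-0.24

ε = %ΔQ / %ΔP = (-2.0)/(8.4) = -0.238.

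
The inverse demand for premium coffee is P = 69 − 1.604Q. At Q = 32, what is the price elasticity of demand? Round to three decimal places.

-0.344

At Q = 32, P = 69 − 1.604(32) = 17.67.
dP/dQ = −1.604, so dQ/dP = 1/(−1.604) = -0.623.
ε = (dQ/dP)(P/Q) = (-0.623)(17.67/32).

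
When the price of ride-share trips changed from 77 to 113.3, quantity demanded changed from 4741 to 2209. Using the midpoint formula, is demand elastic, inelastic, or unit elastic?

Arc ε ≈ -1.910.
|ε| = 1.91 > 1.

elastic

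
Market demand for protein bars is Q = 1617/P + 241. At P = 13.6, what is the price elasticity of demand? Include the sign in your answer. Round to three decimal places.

At P = 13.6, Q = 359.897.
dQ/dP = −1617/P² = -8.742.
ε = (dQ/dP)(P/Q) = (-8.742)(13.6/359.897).

-0.330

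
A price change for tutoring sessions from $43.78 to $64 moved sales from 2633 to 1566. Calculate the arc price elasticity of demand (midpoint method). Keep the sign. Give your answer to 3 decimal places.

ΔQ = 1566 − 2633 = -1067; ΔP = 64 − 43.78 = 20.22.
Midpoints: P̄ = 53.89, Q̄ = 2099.5.
ε = (ΔQ/ΔP)(P̄/Q̄) = (-1067/20.22)(53.89/2099.5).

-1.354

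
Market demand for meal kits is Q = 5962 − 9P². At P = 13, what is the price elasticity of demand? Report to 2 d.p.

At P = 13, Q = 4441.
dQ/dP = −18P = -234.
ε = (dQ/dP)(P/Q) = (-234)(13/4441).
|ε| < 1, so demand is inelastic at this price.

-0.68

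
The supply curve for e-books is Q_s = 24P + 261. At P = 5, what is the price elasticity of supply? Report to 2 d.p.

0.31

At P = 5, Q_s = 381.
dQ_s/dP = 24.
ε_s = (dQ_s/dP)(P/Q_s) = (24)(5/381).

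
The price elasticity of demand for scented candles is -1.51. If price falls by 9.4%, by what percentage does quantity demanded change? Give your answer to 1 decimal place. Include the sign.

%ΔQ ≈ ε × %ΔP = (-1.51)(-9.4%) = 14.19%.

14.2%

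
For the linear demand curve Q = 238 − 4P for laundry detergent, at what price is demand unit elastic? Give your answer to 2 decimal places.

29.75

For linear demand Q = a − bP, ε = −bP/(a − bP). |ε| = 1 when bP = a − bP, i.e. P = a/(2b).
P = 238/(2·4) = 238/8 = 29.7500.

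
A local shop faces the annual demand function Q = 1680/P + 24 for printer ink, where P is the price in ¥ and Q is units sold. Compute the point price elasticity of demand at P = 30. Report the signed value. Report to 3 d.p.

-0.700

At P = 30, Q = 80.
dQ/dP = −1680/P² = -1.867.
ε = (dQ/dP)(P/Q) = (-1.867)(30/80).
|ε| < 1, so demand is inelastic at this price.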